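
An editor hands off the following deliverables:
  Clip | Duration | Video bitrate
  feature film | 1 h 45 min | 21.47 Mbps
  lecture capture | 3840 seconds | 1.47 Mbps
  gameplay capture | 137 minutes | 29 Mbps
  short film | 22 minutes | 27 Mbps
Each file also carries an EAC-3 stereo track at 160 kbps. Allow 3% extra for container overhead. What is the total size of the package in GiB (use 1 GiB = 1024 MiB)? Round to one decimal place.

Audio: 160 kbps = 0.160 Mbps.
feature film: 21.630 Mbps × 6300 s × 1.03 = 140357.1 Mb
lecture capture: 1.630 Mbps × 3840 s × 1.03 = 6447.0 Mb
gameplay capture: 29.160 Mbps × 8220 s × 1.03 = 246886.1 Mb
short film: 27.160 Mbps × 1320 s × 1.03 = 36926.7 Mb
Total: 430616.8 Mb = 53827.1 MB.
= 50.13 GiB.

50.1 GiB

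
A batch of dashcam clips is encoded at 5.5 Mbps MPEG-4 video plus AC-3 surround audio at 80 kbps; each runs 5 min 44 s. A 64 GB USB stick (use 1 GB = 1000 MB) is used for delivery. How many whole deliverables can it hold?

266

5 min 44 s = 344 s
Audio: 80 kbps = 0.080 Mbps.
Total bitrate: 5.580 Mbps.
Per item: 5.580 Mbps × 344 s = 1,920 Mb = 239.9 MB.
Capacity: 64 GB = 512,000 Mb; 266.73 items → 266 complete.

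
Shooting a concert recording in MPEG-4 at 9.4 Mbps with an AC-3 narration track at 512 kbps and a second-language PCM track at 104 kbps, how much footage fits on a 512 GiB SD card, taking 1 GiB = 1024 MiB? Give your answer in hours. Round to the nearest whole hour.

122 hours

Audio total: 512 + 104 = 616 kbps = 0.616 Mbps.
Total bitrate: 9.4 + 0.616 = 10.016 Mbps.
Capacity: 512 GiB = 4,398,047 Mb.
Recording time: 4,398,047 / 10.016 = 439,102 s ≈ 122 hours.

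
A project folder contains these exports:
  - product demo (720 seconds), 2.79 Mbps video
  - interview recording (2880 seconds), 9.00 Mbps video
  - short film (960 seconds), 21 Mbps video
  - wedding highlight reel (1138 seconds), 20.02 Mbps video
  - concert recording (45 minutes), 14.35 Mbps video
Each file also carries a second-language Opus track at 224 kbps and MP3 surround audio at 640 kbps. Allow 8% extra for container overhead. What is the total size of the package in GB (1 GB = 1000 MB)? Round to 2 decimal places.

Audio total: 224 + 640 = 864 kbps = 0.864 Mbps.
product demo: 3.654 Mbps × 720 s × 1.08 = 2841.4 Mb
interview recording: 9.864 Mbps × 2880 s × 1.08 = 30681.0 Mb
short film: 21.864 Mbps × 960 s × 1.08 = 22668.6 Mb
wedding highlight reel: 20.884 Mbps × 1138 s × 1.08 = 25667.3 Mb
concert recording: 15.214 Mbps × 2700 s × 1.08 = 44364.0 Mb
Total: 126222.2 Mb = 15777.8 MB.
= 15.78 GB.

15.78 GB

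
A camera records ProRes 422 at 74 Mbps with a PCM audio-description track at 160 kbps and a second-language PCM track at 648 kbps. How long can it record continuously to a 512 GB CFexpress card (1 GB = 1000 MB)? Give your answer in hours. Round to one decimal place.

15.2 hours

Audio total: 160 + 648 = 808 kbps = 0.808 Mbps.
Total bitrate: 74 + 0.808 = 74.808 Mbps.
Capacity: 512 GB = 4,096,000 Mb.
Recording time: 4,096,000 / 74.808 = 54,754 s ≈ 15.2 hours.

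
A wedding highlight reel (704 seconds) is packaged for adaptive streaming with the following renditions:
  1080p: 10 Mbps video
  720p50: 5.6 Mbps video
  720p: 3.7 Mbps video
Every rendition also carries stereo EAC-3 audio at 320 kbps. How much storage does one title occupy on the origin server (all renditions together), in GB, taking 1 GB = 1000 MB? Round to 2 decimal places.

1.78 GB

Audio: 320 kbps = 0.320 Mbps.
Sum of rendition bitrates: (10+0.320) + (5.6+0.320) + (3.7+0.320) = 20.260 Mbps.
× 704 s = 14,263 Mb = 1,783 MB = 1.783 GB.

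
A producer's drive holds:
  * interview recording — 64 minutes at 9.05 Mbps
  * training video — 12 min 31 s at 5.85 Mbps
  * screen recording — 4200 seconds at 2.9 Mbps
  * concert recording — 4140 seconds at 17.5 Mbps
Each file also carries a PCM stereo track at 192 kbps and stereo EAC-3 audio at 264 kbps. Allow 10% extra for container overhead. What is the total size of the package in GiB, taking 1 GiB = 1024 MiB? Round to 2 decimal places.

Audio total: 192 + 264 = 456 kbps = 0.456 Mbps.
interview recording: 9.506 Mbps × 3840 s × 1.10 = 40153.3 Mb
training video: 6.306 Mbps × 751 s × 1.10 = 5209.4 Mb
screen recording: 3.356 Mbps × 4200 s × 1.10 = 15504.7 Mb
concert recording: 17.956 Mbps × 4140 s × 1.10 = 81771.6 Mb
Total: 142639.1 Mb = 17829.9 MB.
= 16.61 GiB.

16.61 GiB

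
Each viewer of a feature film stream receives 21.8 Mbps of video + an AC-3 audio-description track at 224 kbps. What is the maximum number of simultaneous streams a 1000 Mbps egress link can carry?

Audio: 224 kbps = 0.224 Mbps.
Per-viewer media rate: 22.024 Mbps.
1000 Mbps = 1,000 Mbps; 1,000 / 22.024 = 45.41 → 45 viewers.

45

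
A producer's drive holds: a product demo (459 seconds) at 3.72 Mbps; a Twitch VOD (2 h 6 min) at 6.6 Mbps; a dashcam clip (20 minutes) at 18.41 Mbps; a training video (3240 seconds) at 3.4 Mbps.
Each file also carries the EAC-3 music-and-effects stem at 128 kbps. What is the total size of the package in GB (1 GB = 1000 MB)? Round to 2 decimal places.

Audio: 128 kbps = 0.128 Mbps.
product demo: 3.848 Mbps × 459 s = 1766.2 Mb
Twitch VOD: 6.728 Mbps × 7560 s = 50863.7 Mb
dashcam clip: 18.538 Mbps × 1200 s = 22245.6 Mb
training video: 3.528 Mbps × 3240 s = 11430.7 Mb
Total: 86306.2 Mb = 10788.3 MB.
= 10.79 GB.

10.79 GB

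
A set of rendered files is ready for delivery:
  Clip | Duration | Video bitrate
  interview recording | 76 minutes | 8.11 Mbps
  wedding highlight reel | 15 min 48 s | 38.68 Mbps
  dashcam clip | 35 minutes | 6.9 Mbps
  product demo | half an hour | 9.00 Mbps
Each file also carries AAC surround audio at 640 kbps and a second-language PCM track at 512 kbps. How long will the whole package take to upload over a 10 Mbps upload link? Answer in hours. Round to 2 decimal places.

3.20 hours

Audio total: 640 + 512 = 1152 kbps = 1.152 Mbps.
interview recording: 9.262 Mbps × 4560 s = 42234.7 Mb
wedding highlight reel: 39.832 Mbps × 948 s = 37760.7 Mb
dashcam clip: 8.052 Mbps × 2100 s = 16909.2 Mb
product demo: 10.152 Mbps × 1800 s = 18273.6 Mb
Total: 115178.3 Mb = 14397.3 MB.
At 10 Mbps: 115178.3 / 10 = 11518 s ≈ 3.2 hours.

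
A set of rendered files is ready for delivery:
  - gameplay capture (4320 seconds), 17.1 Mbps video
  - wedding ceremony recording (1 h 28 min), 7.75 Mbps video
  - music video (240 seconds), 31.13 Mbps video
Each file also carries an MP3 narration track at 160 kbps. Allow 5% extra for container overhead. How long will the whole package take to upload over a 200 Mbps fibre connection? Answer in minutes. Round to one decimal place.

10.8 minutes

Audio: 160 kbps = 0.160 Mbps.
gameplay capture: 17.260 Mbps × 4320 s × 1.05 = 78291.4 Mb
wedding ceremony recording: 7.910 Mbps × 5280 s × 1.05 = 43853.0 Mb
music video: 31.290 Mbps × 240 s × 1.05 = 7885.1 Mb
Total: 130029.5 Mb = 16253.7 MB.
At 200 Mbps: 130029.5 / 200 = 650 s ≈ 10.8 minutes.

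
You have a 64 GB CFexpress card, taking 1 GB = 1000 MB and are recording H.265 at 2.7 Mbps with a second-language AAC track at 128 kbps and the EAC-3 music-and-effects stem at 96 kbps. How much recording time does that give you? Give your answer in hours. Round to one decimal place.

48.6 hours

Audio total: 128 + 96 = 224 kbps = 0.224 Mbps.
Total bitrate: 2.7 + 0.224 = 2.924 Mbps.
Capacity: 64 GB = 512,000 Mb.
Recording time: 512,000 / 2.924 = 175,103 s ≈ 48.6 hours.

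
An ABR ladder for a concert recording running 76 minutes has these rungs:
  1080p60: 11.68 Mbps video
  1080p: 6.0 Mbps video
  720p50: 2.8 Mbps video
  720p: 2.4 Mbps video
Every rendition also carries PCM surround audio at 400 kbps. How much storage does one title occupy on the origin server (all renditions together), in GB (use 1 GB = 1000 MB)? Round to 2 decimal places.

76 min = 4560 s
Audio: 400 kbps = 0.400 Mbps.
Sum of rendition bitrates: (11.68+0.400) + (6.0+0.400) + (2.8+0.400) + (2.4+0.400) = 24.480 Mbps.
× 4560 s = 111,629 Mb = 13,954 MB = 13.95 GB.

13.95 GB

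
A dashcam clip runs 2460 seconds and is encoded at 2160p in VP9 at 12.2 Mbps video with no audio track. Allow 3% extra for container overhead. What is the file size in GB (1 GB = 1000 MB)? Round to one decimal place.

Total bitrate: 12.2 Mbps.
Stream data: 12.200 Mbps × 2460 s = 30012.0 Mb.
With 3% container overhead: ×1.03.
30,912 Mb ÷ 8 = 3,864 MB → 3.864 GB.

3.9 GB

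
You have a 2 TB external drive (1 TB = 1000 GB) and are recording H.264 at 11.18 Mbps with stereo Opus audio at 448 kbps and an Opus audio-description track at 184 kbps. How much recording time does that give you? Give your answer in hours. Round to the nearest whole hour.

Audio total: 448 + 184 = 632 kbps = 0.632 Mbps.
Total bitrate: 11.18 + 0.632 = 11.812 Mbps.
Capacity: 2 TB = 16,000,000 Mb.
Recording time: 16,000,000 / 11.812 = 1,354,555 s ≈ 376 hours.

376 hours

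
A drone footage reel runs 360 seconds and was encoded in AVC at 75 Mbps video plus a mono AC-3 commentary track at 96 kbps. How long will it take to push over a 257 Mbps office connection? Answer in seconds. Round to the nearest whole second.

105 seconds

Audio: 96 kbps = 0.096 Mbps.
Total bitrate: 75.096 Mbps.
File: 75.096 Mbps × 360 s = 27034.6 Mb.
At 257 Mbps: 27034.6 / 257 = 105.2 s ≈ 105 seconds.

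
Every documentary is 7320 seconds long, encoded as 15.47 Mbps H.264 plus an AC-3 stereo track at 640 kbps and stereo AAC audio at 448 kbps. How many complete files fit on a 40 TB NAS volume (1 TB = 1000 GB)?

Audio total: 640 + 448 = 1088 kbps = 1.088 Mbps.
Total bitrate: 16.558 Mbps.
Per item: 16.558 Mbps × 7320 s = 121,205 Mb = 15,151 MB.
Capacity: 40 TB = 320,000,000 Mb; 2640.16 items → 2640 complete.

2640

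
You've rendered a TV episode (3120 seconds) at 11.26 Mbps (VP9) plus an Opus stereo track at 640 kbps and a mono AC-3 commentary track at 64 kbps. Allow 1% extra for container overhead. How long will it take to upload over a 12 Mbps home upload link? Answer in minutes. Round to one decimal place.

Audio total: 640 + 64 = 704 kbps = 0.704 Mbps.
Total bitrate: 11.964 Mbps.
File: 11.964 Mbps × 3120 s = 37327.7 Mb.
With 1% container overhead: ×1.01. → 37701.0 Mb.
At 12 Mbps: 37701.0 / 12 = 3141.7 s ≈ 52.4 minutes.

52.4 minutes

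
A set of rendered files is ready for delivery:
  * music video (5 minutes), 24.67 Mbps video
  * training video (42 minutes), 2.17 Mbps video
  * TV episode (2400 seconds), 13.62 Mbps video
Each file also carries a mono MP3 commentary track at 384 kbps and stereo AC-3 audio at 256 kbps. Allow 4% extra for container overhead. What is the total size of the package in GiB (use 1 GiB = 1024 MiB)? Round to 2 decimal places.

5.92 GiB

Audio total: 384 + 256 = 640 kbps = 0.640 Mbps.
music video: 25.310 Mbps × 300 s × 1.04 = 7896.7 Mb
training video: 2.810 Mbps × 2520 s × 1.04 = 7364.4 Mb
TV episode: 14.260 Mbps × 2400 s × 1.04 = 35593.0 Mb
Total: 50854.1 Mb = 6356.8 MB.
= 5.920 GiB.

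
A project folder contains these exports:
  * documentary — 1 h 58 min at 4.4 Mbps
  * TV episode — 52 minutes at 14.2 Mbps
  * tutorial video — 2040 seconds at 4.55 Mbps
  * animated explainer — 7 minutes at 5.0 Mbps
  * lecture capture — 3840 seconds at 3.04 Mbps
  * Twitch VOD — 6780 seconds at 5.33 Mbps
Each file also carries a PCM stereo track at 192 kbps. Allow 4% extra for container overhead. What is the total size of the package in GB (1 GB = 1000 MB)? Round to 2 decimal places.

Audio: 192 kbps = 0.192 Mbps.
documentary: 4.592 Mbps × 7080 s × 1.04 = 33811.8 Mb
TV episode: 14.392 Mbps × 3120 s × 1.04 = 46699.2 Mb
tutorial video: 4.742 Mbps × 2040 s × 1.04 = 10060.6 Mb
animated explainer: 5.192 Mbps × 420 s × 1.04 = 2267.9 Mb
lecture capture: 3.232 Mbps × 3840 s × 1.04 = 12907.3 Mb
Twitch VOD: 5.522 Mbps × 6780 s × 1.04 = 38936.7 Mb
Total: 144683.5 Mb = 18085.4 MB.
= 18.09 GB.

18.09 GB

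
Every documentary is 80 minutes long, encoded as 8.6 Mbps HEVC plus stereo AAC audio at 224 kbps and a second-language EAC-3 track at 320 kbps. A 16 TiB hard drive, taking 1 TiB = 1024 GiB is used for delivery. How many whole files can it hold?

3206

80 min = 4800 s
Audio total: 224 + 320 = 544 kbps = 0.544 Mbps.
Total bitrate: 9.144 Mbps.
Per item: 9.144 Mbps × 4800 s = 43,891 Mb = 5,486 MB.
Capacity: 16 TiB = 140,737,488 Mb; 3206.51 items → 3206 complete.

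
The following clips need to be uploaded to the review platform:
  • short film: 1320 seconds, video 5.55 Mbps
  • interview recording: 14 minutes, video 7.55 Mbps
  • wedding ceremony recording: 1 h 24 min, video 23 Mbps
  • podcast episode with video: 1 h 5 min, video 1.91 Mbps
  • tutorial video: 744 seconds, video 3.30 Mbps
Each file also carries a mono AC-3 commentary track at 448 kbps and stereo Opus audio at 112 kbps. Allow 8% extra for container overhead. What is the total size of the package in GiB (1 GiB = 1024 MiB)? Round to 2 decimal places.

Audio total: 448 + 112 = 560 kbps = 0.560 Mbps.
short film: 6.110 Mbps × 1320 s × 1.08 = 8710.4 Mb
interview recording: 8.110 Mbps × 840 s × 1.08 = 7357.4 Mb
wedding ceremony recording: 23.560 Mbps × 5040 s × 1.08 = 128241.8 Mb
podcast episode with video: 2.470 Mbps × 3900 s × 1.08 = 10403.6 Mb
tutorial video: 3.860 Mbps × 744 s × 1.08 = 3101.6 Mb
Total: 157814.8 Mb = 19726.9 MB.
= 18.37 GiB.

18.37 GiB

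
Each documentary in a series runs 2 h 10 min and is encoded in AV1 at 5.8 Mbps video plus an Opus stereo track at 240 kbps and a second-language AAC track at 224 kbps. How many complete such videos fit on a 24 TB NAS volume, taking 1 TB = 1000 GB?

2 h 10 min = 130 min = 7800 s
Audio total: 240 + 224 = 464 kbps = 0.464 Mbps.
Total bitrate: 6.264 Mbps.
Per item: 6.264 Mbps × 7800 s = 48,859 Mb = 6,107 MB.
Capacity: 24 TB = 192,000,000 Mb; 3929.66 items → 3929 complete.

3929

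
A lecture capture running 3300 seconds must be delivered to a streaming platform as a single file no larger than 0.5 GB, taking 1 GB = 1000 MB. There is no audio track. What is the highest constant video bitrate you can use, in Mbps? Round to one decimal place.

Budget: 0.5 GB = 4000.0 Mb.
Total bitrate budget: 4000.0 Mb / 3300 s = 1.212 Mbps.

1.2 Mbps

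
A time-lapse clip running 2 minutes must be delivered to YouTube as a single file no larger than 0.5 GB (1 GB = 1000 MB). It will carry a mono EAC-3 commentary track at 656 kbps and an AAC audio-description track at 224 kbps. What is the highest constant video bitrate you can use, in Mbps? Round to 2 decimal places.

Budget: 0.5 GB = 4000.0 Mb.
2 min = 120 s
Total bitrate budget: 4000.0 Mb / 120 s = 33.333 Mbps.
Audio total: 656 + 224 = 880 kbps = 0.880 Mbps.
Video: 33.333 − 0.880 = 32.453 Mbps.

32.45 Mbps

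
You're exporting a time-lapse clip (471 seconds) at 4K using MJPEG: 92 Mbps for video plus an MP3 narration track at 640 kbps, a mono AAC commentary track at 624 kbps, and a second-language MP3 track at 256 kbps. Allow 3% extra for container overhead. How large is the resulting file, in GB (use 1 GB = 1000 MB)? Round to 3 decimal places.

Audio total: 640 + 624 + 256 = 1520 kbps = 1.520 Mbps.
Total bitrate: 92 + 1.520 = 93.520 Mbps.
Stream data: 93.520 Mbps × 471 s = 44047.9 Mb.
With 3% container overhead: ×1.03.
45,369 Mb ÷ 8 = 5,671 MB → 5.671 GB.

5.671 GB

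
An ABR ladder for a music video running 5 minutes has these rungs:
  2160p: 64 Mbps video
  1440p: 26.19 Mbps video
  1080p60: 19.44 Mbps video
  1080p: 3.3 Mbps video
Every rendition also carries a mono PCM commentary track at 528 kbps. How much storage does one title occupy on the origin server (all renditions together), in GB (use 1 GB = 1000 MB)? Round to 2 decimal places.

4.31 GB

5 min = 300 s
Audio: 528 kbps = 0.528 Mbps.
Sum of rendition bitrates: (64+0.528) + (26.19+0.528) + (19.44+0.528) + (3.3+0.528) = 115.042 Mbps.
× 300 s = 34,513 Mb = 4,314 MB = 4.314 GB.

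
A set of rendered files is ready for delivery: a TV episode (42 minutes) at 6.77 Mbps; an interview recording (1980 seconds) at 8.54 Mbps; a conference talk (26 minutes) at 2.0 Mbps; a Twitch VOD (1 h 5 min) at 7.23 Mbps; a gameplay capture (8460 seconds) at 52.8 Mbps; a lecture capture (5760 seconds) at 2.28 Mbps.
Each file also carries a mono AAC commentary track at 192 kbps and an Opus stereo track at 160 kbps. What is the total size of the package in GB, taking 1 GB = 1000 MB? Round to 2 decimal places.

Audio total: 192 + 160 = 352 kbps = 0.352 Mbps.
TV episode: 7.122 Mbps × 2520 s = 17947.4 Mb
interview recording: 8.892 Mbps × 1980 s = 17606.2 Mb
conference talk: 2.352 Mbps × 1560 s = 3669.1 Mb
Twitch VOD: 7.582 Mbps × 3900 s = 29569.8 Mb
gameplay capture: 53.152 Mbps × 8460 s = 449665.9 Mb
lecture capture: 2.632 Mbps × 5760 s = 15160.3 Mb
Total: 533618.8 Mb = 66702.3 MB.
= 66.70 GB.

66.70 GB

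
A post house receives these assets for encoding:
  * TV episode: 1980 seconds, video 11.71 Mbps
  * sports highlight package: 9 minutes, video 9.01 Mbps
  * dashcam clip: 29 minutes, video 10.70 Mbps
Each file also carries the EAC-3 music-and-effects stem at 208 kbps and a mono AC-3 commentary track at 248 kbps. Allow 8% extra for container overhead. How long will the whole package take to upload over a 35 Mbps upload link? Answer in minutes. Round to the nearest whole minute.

25 minutes

Audio total: 208 + 248 = 456 kbps = 0.456 Mbps.
TV episode: 12.166 Mbps × 1980 s × 1.08 = 26015.8 Mb
sports highlight package: 9.466 Mbps × 540 s × 1.08 = 5520.6 Mb
dashcam clip: 11.156 Mbps × 1740 s × 1.08 = 20964.4 Mb
Total: 52500.7 Mb = 6562.6 MB.
At 35 Mbps: 52500.7 / 35 = 1500 s ≈ 25 minutes.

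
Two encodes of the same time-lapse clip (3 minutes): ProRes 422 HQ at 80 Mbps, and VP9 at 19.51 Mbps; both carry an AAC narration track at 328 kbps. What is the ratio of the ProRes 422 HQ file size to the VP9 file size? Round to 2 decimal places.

3 min = 180 s
Audio: 328 kbps = 0.328 Mbps.
ProRes 422 HQ: 80.328 Mbps × 180 s = 14459.0 Mb = 1.807 GB.
VP9: 19.838 Mbps × 180 s = 3570.8 Mb = 0.446 GB.
Ratio: 1.807 / 0.446 = 4.049.

4.05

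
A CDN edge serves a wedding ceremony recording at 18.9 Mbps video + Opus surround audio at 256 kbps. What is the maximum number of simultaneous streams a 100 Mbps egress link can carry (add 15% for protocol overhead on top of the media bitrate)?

4

Audio: 256 kbps = 0.256 Mbps.
Per-viewer media rate: 19.156 Mbps.
On the wire with 15% overhead: 22.029 Mbps.
100 Mbps = 100.0 Mbps; 100.0 / 22.029 = 4.54 → 4 viewers.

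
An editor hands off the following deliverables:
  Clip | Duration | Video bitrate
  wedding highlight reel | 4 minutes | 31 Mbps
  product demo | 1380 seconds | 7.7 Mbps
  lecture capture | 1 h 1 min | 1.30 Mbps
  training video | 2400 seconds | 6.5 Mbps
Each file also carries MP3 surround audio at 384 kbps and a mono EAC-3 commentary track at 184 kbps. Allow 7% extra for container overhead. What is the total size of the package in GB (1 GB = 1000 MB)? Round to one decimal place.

Audio total: 384 + 184 = 568 kbps = 0.568 Mbps.
wedding highlight reel: 31.568 Mbps × 240 s × 1.07 = 8106.7 Mb
product demo: 8.268 Mbps × 1380 s × 1.07 = 12208.5 Mb
lecture capture: 1.868 Mbps × 3660 s × 1.07 = 7315.5 Mb
training video: 7.068 Mbps × 2400 s × 1.07 = 18150.6 Mb
Total: 45781.3 Mb = 5722.7 MB.
= 5.723 GB.

5.7 GB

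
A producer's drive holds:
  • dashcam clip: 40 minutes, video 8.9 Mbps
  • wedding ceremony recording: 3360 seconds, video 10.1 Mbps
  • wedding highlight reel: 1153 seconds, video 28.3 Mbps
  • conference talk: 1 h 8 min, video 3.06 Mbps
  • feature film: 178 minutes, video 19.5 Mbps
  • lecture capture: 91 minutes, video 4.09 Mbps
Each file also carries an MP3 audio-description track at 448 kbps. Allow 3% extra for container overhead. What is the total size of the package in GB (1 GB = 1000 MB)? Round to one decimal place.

Audio: 448 kbps = 0.448 Mbps.
dashcam clip: 9.348 Mbps × 2400 s × 1.03 = 23108.3 Mb
wedding ceremony recording: 10.548 Mbps × 3360 s × 1.03 = 36504.5 Mb
wedding highlight reel: 28.748 Mbps × 1153 s × 1.03 = 34140.8 Mb
conference talk: 3.508 Mbps × 4080 s × 1.03 = 14742.0 Mb
feature film: 19.948 Mbps × 10680 s × 1.03 = 219436.0 Mb
lecture capture: 4.538 Mbps × 5460 s × 1.03 = 25520.8 Mb
Total: 353452.4 Mb = 44181.6 MB.
= 44.18 GB.

44.2 GB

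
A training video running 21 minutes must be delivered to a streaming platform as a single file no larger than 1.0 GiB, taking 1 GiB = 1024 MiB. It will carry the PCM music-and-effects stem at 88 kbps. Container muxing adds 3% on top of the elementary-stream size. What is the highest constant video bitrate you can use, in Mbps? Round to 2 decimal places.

Budget: 1.0 GiB = 8589.9 Mb.
Stream payload after overhead: 8589.9 / 1.03 = 8339.7 Mb.
21 min = 1260 s
Total bitrate budget: 8339.7 Mb / 1260 s = 6.619 Mbps.
Audio: 88 kbps = 0.088 Mbps.
Video: 6.619 − 0.088 = 6.531 Mbps.

6.53 Mbps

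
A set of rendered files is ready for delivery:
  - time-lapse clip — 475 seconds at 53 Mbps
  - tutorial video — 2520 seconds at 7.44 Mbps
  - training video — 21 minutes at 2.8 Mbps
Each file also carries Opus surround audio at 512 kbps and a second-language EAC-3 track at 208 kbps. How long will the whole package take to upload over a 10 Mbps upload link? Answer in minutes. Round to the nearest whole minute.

Audio total: 512 + 208 = 720 kbps = 0.720 Mbps.
time-lapse clip: 53.720 Mbps × 475 s = 25517.0 Mb
tutorial video: 8.160 Mbps × 2520 s = 20563.2 Mb
training video: 3.520 Mbps × 1260 s = 4435.2 Mb
Total: 50515.4 Mb = 6314.4 MB.
At 10 Mbps: 50515.4 / 10 = 5052 s ≈ 84.2 minutes.

84 minutes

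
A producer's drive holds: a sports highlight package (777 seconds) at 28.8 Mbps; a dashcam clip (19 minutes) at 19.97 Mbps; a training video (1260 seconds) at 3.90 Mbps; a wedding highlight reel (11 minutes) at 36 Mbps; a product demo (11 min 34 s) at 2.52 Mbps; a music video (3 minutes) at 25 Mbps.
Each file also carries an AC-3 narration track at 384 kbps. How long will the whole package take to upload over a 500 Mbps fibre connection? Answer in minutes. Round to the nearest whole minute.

3 minutes

Audio: 384 kbps = 0.384 Mbps.
sports highlight package: 29.184 Mbps × 777 s = 22676.0 Mb
dashcam clip: 20.354 Mbps × 1140 s = 23203.6 Mb
training video: 4.284 Mbps × 1260 s = 5397.8 Mb
wedding highlight reel: 36.384 Mbps × 660 s = 24013.4 Mb
product demo: 2.904 Mbps × 694 s = 2015.4 Mb
music video: 25.384 Mbps × 180 s = 4569.1 Mb
Total: 81875.3 Mb = 10234.4 MB.
At 500 Mbps: 81875.3 / 500 = 164 s ≈ 2.73 minutes.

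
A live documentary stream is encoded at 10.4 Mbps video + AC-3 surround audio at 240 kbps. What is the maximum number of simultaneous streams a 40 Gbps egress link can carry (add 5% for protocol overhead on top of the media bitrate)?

3580

Audio: 240 kbps = 0.240 Mbps.
Per-viewer media rate: 10.640 Mbps.
On the wire with 5% overhead: 11.172 Mbps.
40 Gbps = 40,000 Mbps; 40,000 / 11.172 = 3580.38 → 3580 viewers.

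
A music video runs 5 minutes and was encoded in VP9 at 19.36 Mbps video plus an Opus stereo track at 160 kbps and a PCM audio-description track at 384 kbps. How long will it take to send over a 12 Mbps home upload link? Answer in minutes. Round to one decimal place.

5 min = 300 s
Audio total: 160 + 384 = 544 kbps = 0.544 Mbps.
Total bitrate: 19.904 Mbps.
File: 19.904 Mbps × 300 s = 5971.2 Mb.
At 12 Mbps: 5971.2 / 12 = 497.6 s ≈ 8.29 minutes.

8.3 minutes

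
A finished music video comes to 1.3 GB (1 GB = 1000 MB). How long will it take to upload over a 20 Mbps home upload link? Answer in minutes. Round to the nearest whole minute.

9 minutes

File: 1.3 GB = 10400.0 Mb.
At 20 Mbps: 10400.0 / 20 = 520.0 s ≈ 8.67 minutes.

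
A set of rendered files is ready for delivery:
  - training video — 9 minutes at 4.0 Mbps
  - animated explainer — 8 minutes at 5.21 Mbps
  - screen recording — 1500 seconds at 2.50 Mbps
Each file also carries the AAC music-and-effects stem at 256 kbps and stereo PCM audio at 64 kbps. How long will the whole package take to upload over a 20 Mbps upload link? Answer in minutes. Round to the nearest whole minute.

8 minutes

Audio total: 256 + 64 = 320 kbps = 0.320 Mbps.
training video: 4.320 Mbps × 540 s = 2332.8 Mb
animated explainer: 5.530 Mbps × 480 s = 2654.4 Mb
screen recording: 2.820 Mbps × 1500 s = 4230.0 Mb
Total: 9217.2 Mb = 1152.2 MB.
At 20 Mbps: 9217.2 / 20 = 461 s ≈ 7.68 minutes.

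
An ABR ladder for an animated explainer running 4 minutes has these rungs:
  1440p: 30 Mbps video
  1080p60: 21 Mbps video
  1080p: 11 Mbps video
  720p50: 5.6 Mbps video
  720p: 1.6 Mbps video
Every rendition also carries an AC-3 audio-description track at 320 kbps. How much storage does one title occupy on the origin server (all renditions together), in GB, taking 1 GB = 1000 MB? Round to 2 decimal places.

4 min = 240 s
Audio: 320 kbps = 0.320 Mbps.
Sum of rendition bitrates: (30+0.320) + (21+0.320) + (11+0.320) + (5.6+0.320) + (1.6+0.320) = 70.800 Mbps.
× 240 s = 16,992 Mb = 2,124 MB = 2.124 GB.

2.12 GB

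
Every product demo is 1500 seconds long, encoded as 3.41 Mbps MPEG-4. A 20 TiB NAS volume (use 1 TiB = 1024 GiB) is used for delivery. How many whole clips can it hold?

34393

Per item: 3.410 Mbps × 1500 s = 5,115 Mb = 639.4 MB.
Capacity: 20 TiB = 175,921,860 Mb; 34393.33 items → 34393 complete.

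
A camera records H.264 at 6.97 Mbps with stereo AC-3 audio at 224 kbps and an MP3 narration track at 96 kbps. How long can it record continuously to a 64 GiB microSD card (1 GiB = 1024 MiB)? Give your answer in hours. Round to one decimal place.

20.9 hours

Audio total: 224 + 96 = 320 kbps = 0.320 Mbps.
Total bitrate: 6.97 + 0.320 = 7.290 Mbps.
Capacity: 64 GiB = 549,756 Mb.
Recording time: 549,756 / 7.290 = 75,412 s ≈ 20.9 hours.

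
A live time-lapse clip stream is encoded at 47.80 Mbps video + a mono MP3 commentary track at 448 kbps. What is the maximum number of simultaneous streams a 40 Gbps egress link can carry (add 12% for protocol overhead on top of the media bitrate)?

740

Audio: 448 kbps = 0.448 Mbps.
Per-viewer media rate: 48.248 Mbps.
On the wire with 12% overhead: 54.038 Mbps.
40 Gbps = 40,000 Mbps; 40,000 / 54.038 = 740.22 → 740 viewers.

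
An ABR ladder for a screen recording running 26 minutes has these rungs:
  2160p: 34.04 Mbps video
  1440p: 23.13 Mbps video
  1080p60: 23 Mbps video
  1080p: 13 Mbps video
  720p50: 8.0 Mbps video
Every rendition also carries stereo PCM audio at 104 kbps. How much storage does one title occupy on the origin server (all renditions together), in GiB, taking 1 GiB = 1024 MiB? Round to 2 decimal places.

18.47 GiB

26 min = 1560 s
Audio: 104 kbps = 0.104 Mbps.
Sum of rendition bitrates: (34.04+0.104) + (23.13+0.104) + (23+0.104) + (13+0.104) + (8.0+0.104) = 101.690 Mbps.
× 1560 s = 158,636 Mb = 19,830 MB = 18.47 GiB.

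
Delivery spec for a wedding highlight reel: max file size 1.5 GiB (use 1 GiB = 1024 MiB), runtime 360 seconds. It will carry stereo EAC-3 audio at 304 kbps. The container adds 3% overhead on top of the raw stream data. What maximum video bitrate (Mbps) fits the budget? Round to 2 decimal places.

34.44 Mbps

Budget: 1.5 GiB = 12884.9 Mb.
Stream payload after overhead: 12884.9 / 1.03 = 12509.6 Mb.
Total bitrate budget: 12509.6 Mb / 360 s = 34.749 Mbps.
Audio: 304 kbps = 0.304 Mbps.
Video: 34.749 − 0.304 = 34.445 Mbps.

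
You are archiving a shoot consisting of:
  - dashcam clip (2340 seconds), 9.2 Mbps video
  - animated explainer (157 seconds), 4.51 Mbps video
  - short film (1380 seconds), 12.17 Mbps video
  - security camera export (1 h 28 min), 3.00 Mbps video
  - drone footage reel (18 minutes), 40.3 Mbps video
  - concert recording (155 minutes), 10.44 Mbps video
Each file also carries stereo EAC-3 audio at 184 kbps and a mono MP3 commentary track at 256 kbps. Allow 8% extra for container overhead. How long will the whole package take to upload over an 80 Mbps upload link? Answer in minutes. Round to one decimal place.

45.9 minutes

Audio total: 184 + 256 = 440 kbps = 0.440 Mbps.
dashcam clip: 9.640 Mbps × 2340 s × 1.08 = 24362.2 Mb
animated explainer: 4.950 Mbps × 157 s × 1.08 = 839.3 Mb
short film: 12.610 Mbps × 1380 s × 1.08 = 18793.9 Mb
security camera export: 3.440 Mbps × 5280 s × 1.08 = 19616.3 Mb
drone footage reel: 40.740 Mbps × 1080 s × 1.08 = 47519.1 Mb
concert recording: 10.880 Mbps × 9300 s × 1.08 = 109278.7 Mb
Total: 220409.6 Mb = 27551.2 MB.
At 80 Mbps: 220409.6 / 80 = 2755 s ≈ 45.9 minutes.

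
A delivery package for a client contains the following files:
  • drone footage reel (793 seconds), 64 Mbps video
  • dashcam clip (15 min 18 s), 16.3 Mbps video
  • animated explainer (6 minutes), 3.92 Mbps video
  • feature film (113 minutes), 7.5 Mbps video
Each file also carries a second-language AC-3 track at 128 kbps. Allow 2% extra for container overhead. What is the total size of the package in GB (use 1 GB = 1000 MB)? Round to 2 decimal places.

15.19 GB

Audio: 128 kbps = 0.128 Mbps.
drone footage reel: 64.128 Mbps × 793 s × 1.02 = 51870.6 Mb
dashcam clip: 16.428 Mbps × 918 s × 1.02 = 15382.5 Mb
animated explainer: 4.048 Mbps × 360 s × 1.02 = 1486.4 Mb
feature film: 7.628 Mbps × 6780 s × 1.02 = 52752.2 Mb
Total: 121491.7 Mb = 15186.5 MB.
= 15.19 GB.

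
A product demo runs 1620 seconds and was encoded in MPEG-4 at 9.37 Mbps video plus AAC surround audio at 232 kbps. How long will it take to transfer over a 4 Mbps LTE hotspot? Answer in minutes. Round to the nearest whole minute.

65 minutes

Audio: 232 kbps = 0.232 Mbps.
Total bitrate: 9.602 Mbps.
File: 9.602 Mbps × 1620 s = 15555.2 Mb.
At 4 Mbps: 15555.2 / 4 = 3888.8 s ≈ 64.8 minutes.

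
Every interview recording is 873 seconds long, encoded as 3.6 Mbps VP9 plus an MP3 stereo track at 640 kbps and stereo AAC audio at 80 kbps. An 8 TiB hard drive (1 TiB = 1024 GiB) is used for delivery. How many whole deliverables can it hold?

Audio total: 640 + 80 = 720 kbps = 0.720 Mbps.
Total bitrate: 4.320 Mbps.
Per item: 4.320 Mbps × 873 s = 3,771 Mb = 471.4 MB.
Capacity: 8 TiB = 70,368,744 Mb; 18658.72 items → 18658 complete.

18658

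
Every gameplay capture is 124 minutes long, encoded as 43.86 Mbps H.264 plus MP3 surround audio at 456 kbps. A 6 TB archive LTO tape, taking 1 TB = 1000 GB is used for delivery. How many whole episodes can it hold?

124 min = 7440 s
Audio: 456 kbps = 0.456 Mbps.
Total bitrate: 44.316 Mbps.
Per item: 44.316 Mbps × 7440 s = 329,711 Mb = 41,214 MB.
Capacity: 6 TB = 48,000,000 Mb; 145.58 items → 145 complete.

145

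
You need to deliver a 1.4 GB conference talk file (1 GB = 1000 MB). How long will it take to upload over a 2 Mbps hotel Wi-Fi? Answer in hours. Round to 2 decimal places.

File: 1.4 GB = 11200.0 Mb.
At 2 Mbps: 11200.0 / 2 = 5600.0 s ≈ 1.56 hours.

1.56 hours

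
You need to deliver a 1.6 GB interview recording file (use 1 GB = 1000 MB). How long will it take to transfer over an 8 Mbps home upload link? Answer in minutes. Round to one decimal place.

File: 1.6 GB = 12800.0 Mb.
At 8 Mbps: 12800.0 / 8 = 1600.0 s ≈ 26.7 minutes.

26.7 minutes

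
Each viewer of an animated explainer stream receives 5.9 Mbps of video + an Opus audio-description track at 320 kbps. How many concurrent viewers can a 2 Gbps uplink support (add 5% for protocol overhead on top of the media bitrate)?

306

Audio: 320 kbps = 0.320 Mbps.
Per-viewer media rate: 6.220 Mbps.
On the wire with 5% overhead: 6.531 Mbps.
2 Gbps = 2,000 Mbps; 2,000 / 6.531 = 306.23 → 306 viewers.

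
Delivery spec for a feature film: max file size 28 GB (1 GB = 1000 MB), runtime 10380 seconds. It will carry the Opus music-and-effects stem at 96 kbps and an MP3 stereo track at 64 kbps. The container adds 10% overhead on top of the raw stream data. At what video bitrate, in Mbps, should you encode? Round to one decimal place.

19.5 Mbps

Budget: 28 GB = 224000.0 Mb.
Stream payload after overhead: 224000.0 / 1.10 = 203636.4 Mb.
Total bitrate budget: 203636.4 Mb / 10380 s = 19.618 Mbps.
Audio total: 96 + 64 = 160 kbps = 0.160 Mbps.
Video: 19.618 − 0.160 = 19.458 Mbps.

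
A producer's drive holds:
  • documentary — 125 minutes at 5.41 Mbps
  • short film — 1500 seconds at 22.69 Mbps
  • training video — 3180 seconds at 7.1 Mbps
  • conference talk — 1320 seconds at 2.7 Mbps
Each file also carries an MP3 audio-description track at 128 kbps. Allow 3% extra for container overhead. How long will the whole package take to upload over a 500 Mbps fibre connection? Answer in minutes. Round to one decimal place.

3.5 minutes

Audio: 128 kbps = 0.128 Mbps.
documentary: 5.538 Mbps × 7500 s × 1.03 = 42781.1 Mb
short film: 22.818 Mbps × 1500 s × 1.03 = 35253.8 Mb
training video: 7.228 Mbps × 3180 s × 1.03 = 23674.6 Mb
conference talk: 2.828 Mbps × 1320 s × 1.03 = 3844.9 Mb
Total: 105554.4 Mb = 13194.3 MB.
At 500 Mbps: 105554.4 / 500 = 211 s ≈ 3.52 minutes.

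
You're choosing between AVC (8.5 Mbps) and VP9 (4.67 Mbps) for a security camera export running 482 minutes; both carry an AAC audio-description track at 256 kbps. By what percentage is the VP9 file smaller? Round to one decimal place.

43.7%

482 min = 28920 s
Audio: 256 kbps = 0.256 Mbps.
AVC: 8.756 Mbps × 28920 s = 253223.5 Mb = 29.479 GiB.
VP9: 4.926 Mbps × 28920 s = 142459.9 Mb = 16.585 GiB.
Reduction: (1 − 16.585/29.479) × 100 = 43.74%.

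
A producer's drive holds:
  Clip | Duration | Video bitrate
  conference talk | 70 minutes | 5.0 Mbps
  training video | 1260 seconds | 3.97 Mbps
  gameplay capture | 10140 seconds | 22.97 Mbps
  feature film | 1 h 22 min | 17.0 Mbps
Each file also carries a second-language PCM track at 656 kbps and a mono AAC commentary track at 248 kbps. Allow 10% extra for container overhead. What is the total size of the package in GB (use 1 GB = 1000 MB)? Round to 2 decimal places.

49.65 GB

Audio total: 656 + 248 = 904 kbps = 0.904 Mbps.
conference talk: 5.904 Mbps × 4200 s × 1.10 = 27276.5 Mb
training video: 4.874 Mbps × 1260 s × 1.10 = 6755.4 Mb
gameplay capture: 23.874 Mbps × 10140 s × 1.10 = 266290.6 Mb
feature film: 17.904 Mbps × 4920 s × 1.10 = 96896.4 Mb
Total: 397218.9 Mb = 49652.4 MB.
= 49.65 GB.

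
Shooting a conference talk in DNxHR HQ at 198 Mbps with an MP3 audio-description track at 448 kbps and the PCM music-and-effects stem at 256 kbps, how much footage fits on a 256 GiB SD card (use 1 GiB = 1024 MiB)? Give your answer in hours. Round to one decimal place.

3.1 hours

Audio total: 448 + 256 = 704 kbps = 0.704 Mbps.
Total bitrate: 198 + 0.704 = 198.704 Mbps.
Capacity: 256 GiB = 2,199,023 Mb.
Recording time: 2,199,023 / 198.704 = 11,067 s ≈ 3.07 hours.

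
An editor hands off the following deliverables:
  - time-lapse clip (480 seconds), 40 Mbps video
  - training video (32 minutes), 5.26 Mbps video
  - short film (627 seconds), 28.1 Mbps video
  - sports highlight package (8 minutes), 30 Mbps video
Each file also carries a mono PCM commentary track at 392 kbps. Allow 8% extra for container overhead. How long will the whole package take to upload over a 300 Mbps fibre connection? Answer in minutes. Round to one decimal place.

3.8 minutes

Audio: 392 kbps = 0.392 Mbps.
time-lapse clip: 40.392 Mbps × 480 s × 1.08 = 20939.2 Mb
training video: 5.652 Mbps × 1920 s × 1.08 = 11720.0 Mb
short film: 28.492 Mbps × 627 s × 1.08 = 19293.6 Mb
sports highlight package: 30.392 Mbps × 480 s × 1.08 = 15755.2 Mb
Total: 67708.1 Mb = 8463.5 MB.
At 300 Mbps: 67708.1 / 300 = 226 s ≈ 3.76 minutes.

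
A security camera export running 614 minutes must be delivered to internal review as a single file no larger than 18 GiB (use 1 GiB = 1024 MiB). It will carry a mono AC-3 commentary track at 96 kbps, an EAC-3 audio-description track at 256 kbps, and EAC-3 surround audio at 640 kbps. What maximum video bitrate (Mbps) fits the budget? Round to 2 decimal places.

Budget: 18 GiB = 154618.8 Mb.
614 min = 36840 s
Total bitrate budget: 154618.8 Mb / 36840 s = 4.197 Mbps.
Audio total: 96 + 256 + 640 = 992 kbps = 0.992 Mbps.
Video: 4.197 − 0.992 = 3.205 Mbps.

3.21 Mbps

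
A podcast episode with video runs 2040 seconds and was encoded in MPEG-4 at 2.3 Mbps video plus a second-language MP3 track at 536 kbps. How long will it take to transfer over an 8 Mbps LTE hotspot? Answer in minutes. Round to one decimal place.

Audio: 536 kbps = 0.536 Mbps.
Total bitrate: 2.836 Mbps.
File: 2.836 Mbps × 2040 s = 5785.4 Mb.
At 8 Mbps: 5785.4 / 8 = 723.2 s ≈ 12.1 minutes.

12.1 minutes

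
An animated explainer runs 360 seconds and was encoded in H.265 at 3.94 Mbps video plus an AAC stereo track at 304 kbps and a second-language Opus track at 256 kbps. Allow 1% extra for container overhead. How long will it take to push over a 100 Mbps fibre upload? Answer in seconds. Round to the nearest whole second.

16 seconds

Audio total: 304 + 256 = 560 kbps = 0.560 Mbps.
Total bitrate: 4.500 Mbps.
File: 4.500 Mbps × 360 s = 1620.0 Mb.
With 1% container overhead: ×1.01. → 1636.2 Mb.
At 100 Mbps: 1636.2 / 100 = 16.4 s ≈ 16.4 seconds.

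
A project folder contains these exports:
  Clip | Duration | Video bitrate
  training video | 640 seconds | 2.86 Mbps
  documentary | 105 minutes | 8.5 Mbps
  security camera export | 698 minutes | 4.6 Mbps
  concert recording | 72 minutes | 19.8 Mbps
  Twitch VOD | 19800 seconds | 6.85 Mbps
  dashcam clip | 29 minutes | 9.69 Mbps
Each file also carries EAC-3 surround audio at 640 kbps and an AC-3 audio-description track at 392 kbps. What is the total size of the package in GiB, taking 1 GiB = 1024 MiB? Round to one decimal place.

Audio total: 640 + 392 = 1032 kbps = 1.032 Mbps.
training video: 3.892 Mbps × 640 s = 2490.9 Mb
documentary: 9.532 Mbps × 6300 s = 60051.6 Mb
security camera export: 5.632 Mbps × 41880 s = 235868.2 Mb
concert recording: 20.832 Mbps × 4320 s = 89994.2 Mb
Twitch VOD: 7.882 Mbps × 19800 s = 156063.6 Mb
dashcam clip: 10.722 Mbps × 1740 s = 18656.3 Mb
Total: 563124.8 Mb = 70390.6 MB.
= 65.56 GiB.

65.6 GiB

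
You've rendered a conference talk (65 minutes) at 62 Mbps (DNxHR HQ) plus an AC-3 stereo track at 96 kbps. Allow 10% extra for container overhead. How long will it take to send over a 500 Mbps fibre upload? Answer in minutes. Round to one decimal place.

8.9 minutes

65 min = 3900 s
Audio: 96 kbps = 0.096 Mbps.
Total bitrate: 62.096 Mbps.
File: 62.096 Mbps × 3900 s = 242174.4 Mb.
With 10% container overhead: ×1.10. → 266391.8 Mb.
At 500 Mbps: 266391.8 / 500 = 532.8 s ≈ 8.88 minutes.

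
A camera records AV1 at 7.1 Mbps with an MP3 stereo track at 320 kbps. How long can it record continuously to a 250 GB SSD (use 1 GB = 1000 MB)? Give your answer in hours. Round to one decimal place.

74.9 hours

Audio: 320 kbps = 0.320 Mbps.
Total bitrate: 7.1 + 0.320 = 7.420 Mbps.
Capacity: 250 GB = 2,000,000 Mb.
Recording time: 2,000,000 / 7.420 = 269,542 s ≈ 74.9 hours.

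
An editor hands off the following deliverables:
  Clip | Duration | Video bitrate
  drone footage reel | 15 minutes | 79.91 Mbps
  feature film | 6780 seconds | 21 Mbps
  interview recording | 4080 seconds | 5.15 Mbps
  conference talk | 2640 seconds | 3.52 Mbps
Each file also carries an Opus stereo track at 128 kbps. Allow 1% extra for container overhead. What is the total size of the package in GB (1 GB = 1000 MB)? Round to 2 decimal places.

31.11 GB

Audio: 128 kbps = 0.128 Mbps.
drone footage reel: 80.038 Mbps × 900 s × 1.01 = 72754.5 Mb
feature film: 21.128 Mbps × 6780 s × 1.01 = 144680.3 Mb
interview recording: 5.278 Mbps × 4080 s × 1.01 = 21749.6 Mb
conference talk: 3.648 Mbps × 2640 s × 1.01 = 9727.0 Mb
Total: 248911.5 Mb = 31113.9 MB.
= 31.11 GB.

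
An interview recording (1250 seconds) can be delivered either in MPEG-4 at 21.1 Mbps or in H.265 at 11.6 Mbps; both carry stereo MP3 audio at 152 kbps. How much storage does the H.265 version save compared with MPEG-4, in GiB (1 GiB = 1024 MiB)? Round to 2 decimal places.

1.38 GiB

Audio: 152 kbps = 0.152 Mbps.
MPEG-4: 21.252 Mbps × 1250 s = 26565.0 Mb = 3.093 GiB.
H.265: 11.752 Mbps × 1250 s = 14690.0 Mb = 1.710 GiB.
Saving: 3.093 − 1.710 = 1.382 GiB.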